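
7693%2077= 1462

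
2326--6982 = 9308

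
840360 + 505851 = 1346211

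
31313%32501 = 31313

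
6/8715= 2/2905 = 0.00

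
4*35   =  140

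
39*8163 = 318357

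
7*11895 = 83265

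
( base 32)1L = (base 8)65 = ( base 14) 3b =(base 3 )1222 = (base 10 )53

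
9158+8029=17187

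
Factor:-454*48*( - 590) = 2^6*3^1*5^1 * 59^1*227^1 = 12857280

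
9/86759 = 9/86759 =0.00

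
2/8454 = 1/4227=0.00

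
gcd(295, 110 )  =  5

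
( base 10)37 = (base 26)1B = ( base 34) 13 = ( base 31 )16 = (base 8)45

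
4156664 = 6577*632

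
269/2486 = 269/2486 = 0.11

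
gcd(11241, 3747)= 3747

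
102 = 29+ 73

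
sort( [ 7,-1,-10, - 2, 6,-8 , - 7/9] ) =[- 10,-8,-2,-1, -7/9, 6,  7]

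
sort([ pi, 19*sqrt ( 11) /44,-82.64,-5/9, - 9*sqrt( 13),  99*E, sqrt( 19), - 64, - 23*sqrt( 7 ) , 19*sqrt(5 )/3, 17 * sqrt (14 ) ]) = [ - 82.64, - 64, -23*sqrt (7 ), - 9*sqrt( 13 ), - 5/9,19*sqrt( 11 )/44, pi, sqrt ( 19), 19*sqrt( 5 )/3,17*sqrt(14 ),99*E ]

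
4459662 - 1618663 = 2840999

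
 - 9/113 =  - 9/113 = - 0.08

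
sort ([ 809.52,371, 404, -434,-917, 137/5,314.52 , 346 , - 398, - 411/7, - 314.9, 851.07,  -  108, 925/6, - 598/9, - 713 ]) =[ - 917, - 713, - 434, - 398, - 314.9,  -  108, - 598/9, - 411/7,137/5, 925/6 , 314.52, 346, 371,404,809.52, 851.07]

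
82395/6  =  27465/2=13732.50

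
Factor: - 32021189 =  - 32021189^1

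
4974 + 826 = 5800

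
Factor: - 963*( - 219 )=3^3*73^1  *107^1 =210897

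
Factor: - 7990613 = -41^1 * 79^1*2467^1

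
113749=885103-771354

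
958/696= 1+ 131/348 = 1.38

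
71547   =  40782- - 30765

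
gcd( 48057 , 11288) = 83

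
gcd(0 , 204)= 204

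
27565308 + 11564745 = 39130053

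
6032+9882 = 15914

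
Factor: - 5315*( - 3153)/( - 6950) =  - 2^( - 1 ) * 3^1 * 5^ ( - 1)*139^( - 1) * 1051^1 * 1063^1 = -3351639/1390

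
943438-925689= 17749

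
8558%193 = 66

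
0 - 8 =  - 8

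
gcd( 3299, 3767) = 1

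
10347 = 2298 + 8049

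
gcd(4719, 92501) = 1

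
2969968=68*43676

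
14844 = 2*7422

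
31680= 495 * 64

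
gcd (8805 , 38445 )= 15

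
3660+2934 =6594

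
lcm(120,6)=120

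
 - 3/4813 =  - 1 +4810/4813= - 0.00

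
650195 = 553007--97188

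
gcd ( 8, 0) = 8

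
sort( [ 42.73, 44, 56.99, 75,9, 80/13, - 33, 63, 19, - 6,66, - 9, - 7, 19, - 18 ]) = [ - 33,-18,-9,-7, - 6, 80/13,  9, 19, 19, 42.73, 44, 56.99, 63, 66, 75] 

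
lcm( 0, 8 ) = 0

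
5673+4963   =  10636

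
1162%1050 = 112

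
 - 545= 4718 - 5263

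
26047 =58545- 32498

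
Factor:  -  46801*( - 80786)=3780865586 = 2^1*17^1*31^1*1303^1 * 2753^1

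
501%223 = 55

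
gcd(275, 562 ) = 1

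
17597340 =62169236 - 44571896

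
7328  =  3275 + 4053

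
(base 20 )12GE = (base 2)10001110101110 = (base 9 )13468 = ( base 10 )9134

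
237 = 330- 93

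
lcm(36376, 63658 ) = 254632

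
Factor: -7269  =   - 3^1*2423^1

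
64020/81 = 790 + 10/27 = 790.37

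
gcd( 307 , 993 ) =1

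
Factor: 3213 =3^3 * 7^1*17^1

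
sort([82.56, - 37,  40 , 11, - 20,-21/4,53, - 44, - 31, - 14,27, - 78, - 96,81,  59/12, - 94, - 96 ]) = [  -  96, - 96,-94, - 78,- 44, - 37, - 31, - 20, - 14, - 21/4,59/12,11, 27,40,53 , 81,82.56]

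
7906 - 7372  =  534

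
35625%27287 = 8338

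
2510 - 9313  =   - 6803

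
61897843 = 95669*647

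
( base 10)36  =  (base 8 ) 44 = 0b100100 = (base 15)26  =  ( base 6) 100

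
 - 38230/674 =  - 19115/337= - 56.72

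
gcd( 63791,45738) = 7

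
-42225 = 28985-71210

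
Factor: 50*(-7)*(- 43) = 15050  =  2^1 * 5^2* 7^1*43^1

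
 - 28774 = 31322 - 60096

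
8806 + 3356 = 12162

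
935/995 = 187/199 =0.94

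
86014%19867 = 6546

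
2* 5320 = 10640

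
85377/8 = 10672+1/8=10672.12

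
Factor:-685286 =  - 2^1 *7^1*31^1* 1579^1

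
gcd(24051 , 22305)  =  3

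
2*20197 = 40394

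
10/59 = 10/59 = 0.17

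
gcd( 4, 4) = 4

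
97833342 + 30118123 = 127951465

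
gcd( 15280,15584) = 16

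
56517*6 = 339102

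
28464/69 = 9488/23 =412.52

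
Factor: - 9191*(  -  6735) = 61901385 = 3^1*5^1* 7^1 * 13^1*101^1*449^1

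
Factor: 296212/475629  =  596/957 =2^2*3^( - 1 )*11^( - 1 )*29^(-1) * 149^1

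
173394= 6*28899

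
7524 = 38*198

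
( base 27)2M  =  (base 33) 2a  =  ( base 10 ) 76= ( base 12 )64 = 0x4C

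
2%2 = 0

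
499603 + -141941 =357662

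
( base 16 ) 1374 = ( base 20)c90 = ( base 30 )5G0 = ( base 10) 4980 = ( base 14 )1B5A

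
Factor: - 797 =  - 797^1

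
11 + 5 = 16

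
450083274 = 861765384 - 411682110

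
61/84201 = 61/84201 =0.00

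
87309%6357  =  4668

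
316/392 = 79/98 = 0.81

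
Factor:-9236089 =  - 9236089^1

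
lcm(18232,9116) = 18232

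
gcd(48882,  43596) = 6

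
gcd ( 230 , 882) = 2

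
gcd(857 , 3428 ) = 857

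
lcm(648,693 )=49896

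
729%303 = 123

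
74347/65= 5719/5 = 1143.80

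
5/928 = 5/928  =  0.01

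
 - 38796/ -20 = 1939  +  4/5 = 1939.80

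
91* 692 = 62972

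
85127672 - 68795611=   16332061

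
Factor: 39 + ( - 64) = - 5^2 = - 25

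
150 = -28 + 178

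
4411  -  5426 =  - 1015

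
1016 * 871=884936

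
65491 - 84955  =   - 19464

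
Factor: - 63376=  - 2^4 * 17^1*233^1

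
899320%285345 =43285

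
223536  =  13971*16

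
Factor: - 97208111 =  - 7^2*11^1*13^1*13873^1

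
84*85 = 7140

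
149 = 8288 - 8139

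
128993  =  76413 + 52580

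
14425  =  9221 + 5204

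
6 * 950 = 5700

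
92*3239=297988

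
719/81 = 719/81 = 8.88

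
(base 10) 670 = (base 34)jo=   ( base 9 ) 824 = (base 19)1g5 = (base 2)1010011110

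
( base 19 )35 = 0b111110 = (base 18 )38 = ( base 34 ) 1S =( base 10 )62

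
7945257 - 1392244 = 6553013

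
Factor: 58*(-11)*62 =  - 2^2*11^1*29^1*31^1  =  -39556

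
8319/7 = 8319/7=1188.43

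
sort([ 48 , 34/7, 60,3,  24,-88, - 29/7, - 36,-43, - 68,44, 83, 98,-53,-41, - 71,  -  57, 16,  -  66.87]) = [ - 88,-71, -68, -66.87 ,- 57,-53, - 43 ,-41,- 36,-29/7, 3 , 34/7, 16,24 , 44, 48,  60,  83, 98]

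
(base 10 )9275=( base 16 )243B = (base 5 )244100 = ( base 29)B0O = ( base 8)22073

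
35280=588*60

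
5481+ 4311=9792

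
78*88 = 6864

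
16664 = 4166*4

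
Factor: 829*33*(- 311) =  - 3^1*11^1*311^1*829^1 = - 8508027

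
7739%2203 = 1130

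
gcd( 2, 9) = 1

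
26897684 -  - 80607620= 107505304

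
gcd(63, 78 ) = 3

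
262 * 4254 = 1114548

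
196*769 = 150724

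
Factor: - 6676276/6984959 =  - 2^2*41^1*40709^1*6984959^(-1)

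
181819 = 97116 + 84703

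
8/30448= 1/3806= 0.00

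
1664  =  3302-1638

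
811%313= 185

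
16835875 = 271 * 62125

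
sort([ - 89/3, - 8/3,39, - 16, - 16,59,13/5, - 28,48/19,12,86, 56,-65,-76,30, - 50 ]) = [- 76, - 65, - 50,  -  89/3, - 28, - 16, - 16, - 8/3,48/19,13/5,  12,30, 39,  56,59,86 ]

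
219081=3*73027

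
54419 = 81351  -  26932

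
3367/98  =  34 + 5/14 = 34.36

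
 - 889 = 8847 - 9736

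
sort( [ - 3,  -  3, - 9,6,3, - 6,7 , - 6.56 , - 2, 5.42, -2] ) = [ - 9, - 6.56,- 6, - 3, -3, - 2,-2, 3, 5.42,6,7]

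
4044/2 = 2022 = 2022.00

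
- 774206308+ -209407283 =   -  983613591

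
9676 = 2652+7024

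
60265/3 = 60265/3 = 20088.33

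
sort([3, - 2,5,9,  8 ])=[ - 2,3,5,8, 9] 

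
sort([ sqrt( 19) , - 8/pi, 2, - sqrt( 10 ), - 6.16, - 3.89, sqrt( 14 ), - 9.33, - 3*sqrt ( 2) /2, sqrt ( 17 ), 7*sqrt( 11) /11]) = [ - 9.33, - 6.16, - 3.89, - sqrt(10 ), - 8/pi, - 3*sqrt( 2)/2,2 , 7*sqrt( 11 )/11  ,  sqrt( 14 ), sqrt( 17), sqrt( 19)]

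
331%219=112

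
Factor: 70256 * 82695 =2^4 * 3^1*5^1*37^1*149^1 * 4391^1 =5809819920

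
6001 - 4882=1119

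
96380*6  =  578280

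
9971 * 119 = 1186549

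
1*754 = 754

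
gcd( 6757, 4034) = 1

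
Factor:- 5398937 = - 47^1*313^1*367^1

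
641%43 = 39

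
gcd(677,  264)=1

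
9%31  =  9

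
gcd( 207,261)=9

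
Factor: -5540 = - 2^2*5^1 * 277^1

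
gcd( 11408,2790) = 62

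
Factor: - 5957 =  - 7^1*23^1 * 37^1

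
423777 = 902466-478689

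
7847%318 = 215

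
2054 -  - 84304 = 86358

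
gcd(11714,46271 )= 1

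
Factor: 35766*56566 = 2023139556  =  2^2*3^2*1987^1*28283^1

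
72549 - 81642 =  - 9093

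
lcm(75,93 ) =2325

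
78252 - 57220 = 21032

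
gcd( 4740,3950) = 790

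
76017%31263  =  13491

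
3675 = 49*75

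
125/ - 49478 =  - 125/49478 = - 0.00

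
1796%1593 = 203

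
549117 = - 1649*( - 333 )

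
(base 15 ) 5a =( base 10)85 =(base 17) 50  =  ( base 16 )55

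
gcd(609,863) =1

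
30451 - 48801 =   -  18350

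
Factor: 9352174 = 2^1*13^1 *223^1*1613^1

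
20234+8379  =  28613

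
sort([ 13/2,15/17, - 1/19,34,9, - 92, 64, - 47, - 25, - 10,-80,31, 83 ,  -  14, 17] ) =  [ - 92, - 80, - 47, - 25 ,-14, - 10, - 1/19, 15/17 , 13/2, 9 , 17, 31,34,64,83 ] 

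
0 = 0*221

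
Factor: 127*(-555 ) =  - 70485 = - 3^1 * 5^1* 37^1*127^1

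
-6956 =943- 7899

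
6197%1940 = 377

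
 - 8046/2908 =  - 4023/1454=- 2.77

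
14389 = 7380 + 7009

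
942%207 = 114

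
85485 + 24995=110480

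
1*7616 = 7616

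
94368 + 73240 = 167608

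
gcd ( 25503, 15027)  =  3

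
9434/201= 46 + 188/201 = 46.94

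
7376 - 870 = 6506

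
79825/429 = 79825/429=186.07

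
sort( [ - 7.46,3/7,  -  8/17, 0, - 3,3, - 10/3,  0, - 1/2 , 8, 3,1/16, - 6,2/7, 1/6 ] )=[ - 7.46, - 6, - 10/3, - 3,  -  1/2, - 8/17, 0,0, 1/16, 1/6 , 2/7 , 3/7,3,3 , 8 ] 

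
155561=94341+61220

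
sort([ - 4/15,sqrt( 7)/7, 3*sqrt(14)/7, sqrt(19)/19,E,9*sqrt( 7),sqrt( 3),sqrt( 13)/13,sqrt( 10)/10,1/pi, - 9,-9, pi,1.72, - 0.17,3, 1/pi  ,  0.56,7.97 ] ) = [ - 9,  -  9, - 4/15, - 0.17, sqrt ( 19 ) /19,sqrt( 13 )/13,  sqrt( 10)/10, 1/pi,1/pi,sqrt( 7 )/7, 0.56,3*sqrt(14 ) /7,1.72,sqrt(3 ),E,3  ,  pi, 7.97,9*sqrt( 7)]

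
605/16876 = 605/16876 = 0.04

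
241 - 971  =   - 730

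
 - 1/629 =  - 1 + 628/629 = - 0.00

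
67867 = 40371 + 27496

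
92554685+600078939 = 692633624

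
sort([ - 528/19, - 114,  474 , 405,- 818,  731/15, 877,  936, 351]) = [ - 818,  -  114, - 528/19, 731/15, 351 , 405, 474 , 877, 936 ]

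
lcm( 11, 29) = 319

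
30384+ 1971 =32355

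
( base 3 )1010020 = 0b1100110000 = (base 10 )816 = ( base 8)1460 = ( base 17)2E0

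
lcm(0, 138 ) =0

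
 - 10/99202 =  - 1 + 49596/49601 = - 0.00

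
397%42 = 19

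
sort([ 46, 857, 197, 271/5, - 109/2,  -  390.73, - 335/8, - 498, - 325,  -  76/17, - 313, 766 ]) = [ - 498,- 390.73, -325,-313, - 109/2,-335/8,-76/17, 46, 271/5, 197 , 766, 857 ]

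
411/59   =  411/59 =6.97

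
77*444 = 34188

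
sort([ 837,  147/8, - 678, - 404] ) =[ - 678 ,- 404, 147/8,837]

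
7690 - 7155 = 535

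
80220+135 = 80355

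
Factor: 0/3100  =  0  =  0^1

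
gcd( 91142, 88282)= 2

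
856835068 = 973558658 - 116723590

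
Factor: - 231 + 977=746 = 2^1*373^1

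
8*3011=24088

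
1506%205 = 71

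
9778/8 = 1222 + 1/4 = 1222.25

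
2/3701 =2/3701 = 0.00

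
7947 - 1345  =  6602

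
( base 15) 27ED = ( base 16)2164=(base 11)6471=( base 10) 8548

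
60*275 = 16500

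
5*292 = 1460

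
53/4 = 53/4 = 13.25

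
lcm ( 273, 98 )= 3822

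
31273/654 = 31273/654=47.82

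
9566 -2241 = 7325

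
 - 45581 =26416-71997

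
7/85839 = 7/85839 = 0.00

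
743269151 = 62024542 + 681244609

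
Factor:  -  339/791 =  - 3/7= - 3^1* 7^( - 1) 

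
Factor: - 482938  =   - 2^1*241469^1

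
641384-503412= 137972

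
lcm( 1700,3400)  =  3400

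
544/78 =272/39 = 6.97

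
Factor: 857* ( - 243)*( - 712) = 2^3*3^5*89^1*857^1 = 148274712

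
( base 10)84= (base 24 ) 3C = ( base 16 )54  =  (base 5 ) 314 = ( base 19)48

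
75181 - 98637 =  - 23456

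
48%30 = 18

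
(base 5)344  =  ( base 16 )63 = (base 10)99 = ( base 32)33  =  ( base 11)90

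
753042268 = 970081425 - 217039157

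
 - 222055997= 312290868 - 534346865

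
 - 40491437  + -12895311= - 53386748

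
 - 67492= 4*(-16873) 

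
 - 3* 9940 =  - 29820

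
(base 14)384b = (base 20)14d7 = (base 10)9867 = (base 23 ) if0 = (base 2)10011010001011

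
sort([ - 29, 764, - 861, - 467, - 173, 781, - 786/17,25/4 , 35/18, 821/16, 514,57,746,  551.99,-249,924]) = [ - 861, - 467, - 249, - 173, - 786/17, - 29, 35/18, 25/4, 821/16, 57, 514, 551.99,746,764, 781, 924]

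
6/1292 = 3/646 =0.00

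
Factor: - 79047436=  - 2^2 * 13^1*1520143^1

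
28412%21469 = 6943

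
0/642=0 = 0.00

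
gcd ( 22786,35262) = 2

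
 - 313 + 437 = 124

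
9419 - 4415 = 5004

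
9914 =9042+872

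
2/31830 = 1/15915 = 0.00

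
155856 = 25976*6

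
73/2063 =73/2063= 0.04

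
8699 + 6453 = 15152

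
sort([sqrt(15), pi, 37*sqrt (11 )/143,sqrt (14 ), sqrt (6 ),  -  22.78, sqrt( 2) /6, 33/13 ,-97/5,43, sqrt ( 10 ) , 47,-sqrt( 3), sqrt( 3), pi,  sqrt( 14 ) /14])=[ - 22.78, - 97/5,  -  sqrt(3),sqrt (2)/6, sqrt( 14)/14, 37*sqrt( 11 )/143, sqrt(3), sqrt ( 6), 33/13, pi, pi,sqrt( 10),sqrt (14 ),sqrt(15 ), 43, 47] 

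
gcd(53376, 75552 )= 96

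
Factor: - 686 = - 2^1 * 7^3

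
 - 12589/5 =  - 2518 + 1/5 = - 2517.80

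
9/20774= 9/20774 = 0.00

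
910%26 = 0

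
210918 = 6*35153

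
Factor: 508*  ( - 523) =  - 265684 = -2^2 * 127^1*523^1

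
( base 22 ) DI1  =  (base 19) ia1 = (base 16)1a21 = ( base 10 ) 6689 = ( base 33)64N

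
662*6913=4576406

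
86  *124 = 10664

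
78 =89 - 11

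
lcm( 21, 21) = 21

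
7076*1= 7076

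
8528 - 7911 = 617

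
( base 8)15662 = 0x1bb2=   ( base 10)7090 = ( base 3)100201121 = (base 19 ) 10c3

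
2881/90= 2881/90  =  32.01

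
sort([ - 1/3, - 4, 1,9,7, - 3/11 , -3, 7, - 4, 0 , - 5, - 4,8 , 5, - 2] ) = [ - 5 , -4, - 4,-4,-3,  -  2, - 1/3, - 3/11 , 0, 1,  5,7,7, 8,9 ]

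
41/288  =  41/288 = 0.14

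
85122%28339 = 105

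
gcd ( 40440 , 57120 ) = 120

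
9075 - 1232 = 7843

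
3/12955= 3/12955= 0.00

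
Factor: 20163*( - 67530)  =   - 1361607390 = - 2^1*3^2* 5^1*11^1*13^1*47^1*2251^1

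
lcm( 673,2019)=2019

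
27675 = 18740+8935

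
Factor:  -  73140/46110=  - 2^1*23^1*29^( -1) = -  46/29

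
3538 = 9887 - 6349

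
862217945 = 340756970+521460975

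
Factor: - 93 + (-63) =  - 2^2*3^1*13^1 =- 156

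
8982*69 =619758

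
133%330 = 133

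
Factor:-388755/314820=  - 2^( - 2)*3^( - 1)*11^( - 1)*163^1 = -163/132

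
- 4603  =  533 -5136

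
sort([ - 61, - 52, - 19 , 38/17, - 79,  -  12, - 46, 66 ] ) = [ - 79, - 61, - 52, - 46, - 19, - 12,38/17,66] 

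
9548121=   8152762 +1395359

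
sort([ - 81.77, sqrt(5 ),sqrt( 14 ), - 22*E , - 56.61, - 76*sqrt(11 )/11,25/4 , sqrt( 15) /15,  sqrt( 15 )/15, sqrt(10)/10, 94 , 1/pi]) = [ - 81.77,-22*E,- 56.61 , - 76*sqrt( 11)/11,sqrt( 15) /15, sqrt( 15) /15, sqrt(10)/10,  1/pi,sqrt(5), sqrt( 14 ),25/4, 94 ]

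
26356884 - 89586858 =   -  63229974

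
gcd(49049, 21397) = 1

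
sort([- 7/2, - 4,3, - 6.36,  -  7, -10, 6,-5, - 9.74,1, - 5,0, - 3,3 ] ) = [ - 10, - 9.74, - 7, - 6.36, - 5, - 5, - 4,- 7/2,-3,0, 1,3,  3,6 ]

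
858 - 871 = -13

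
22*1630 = 35860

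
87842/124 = 708 + 25/62= 708.40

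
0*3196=0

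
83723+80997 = 164720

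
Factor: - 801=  - 3^2*89^1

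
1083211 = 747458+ 335753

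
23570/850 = 27 + 62/85 = 27.73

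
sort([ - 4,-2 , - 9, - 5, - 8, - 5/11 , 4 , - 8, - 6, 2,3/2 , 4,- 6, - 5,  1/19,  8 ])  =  [-9, - 8,-8, - 6, - 6, - 5, - 5 , - 4, - 2, - 5/11 , 1/19,3/2,2,  4, 4,8]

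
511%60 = 31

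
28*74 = 2072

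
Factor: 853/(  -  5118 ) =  - 1/6  =  - 2^( - 1)*3^( - 1) 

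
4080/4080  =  1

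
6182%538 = 264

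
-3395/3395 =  - 1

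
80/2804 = 20/701  =  0.03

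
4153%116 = 93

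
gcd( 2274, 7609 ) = 1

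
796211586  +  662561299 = 1458772885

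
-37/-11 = 37/11 = 3.36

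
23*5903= 135769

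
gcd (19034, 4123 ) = 31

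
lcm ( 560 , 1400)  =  2800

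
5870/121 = 48  +  62/121=48.51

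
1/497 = 1/497 = 0.00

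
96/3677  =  96/3677 = 0.03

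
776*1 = 776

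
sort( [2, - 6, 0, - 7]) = [ - 7 , - 6,0, 2]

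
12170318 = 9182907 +2987411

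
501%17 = 8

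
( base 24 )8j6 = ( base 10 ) 5070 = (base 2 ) 1001111001110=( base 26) 7d0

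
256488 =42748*6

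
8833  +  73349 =82182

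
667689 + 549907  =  1217596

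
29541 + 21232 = 50773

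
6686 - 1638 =5048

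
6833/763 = 8+ 729/763 = 8.96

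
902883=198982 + 703901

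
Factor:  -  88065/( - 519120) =19/112 =2^( - 4)*7^( - 1)*19^1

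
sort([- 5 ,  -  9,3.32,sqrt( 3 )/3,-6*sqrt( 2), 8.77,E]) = [ - 9,-6 * sqrt( 2 ), - 5 , sqrt( 3)/3,  E , 3.32,8.77 ] 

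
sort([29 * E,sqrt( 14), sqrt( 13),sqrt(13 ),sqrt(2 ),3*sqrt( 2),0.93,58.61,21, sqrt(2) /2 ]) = [sqrt(2 )/2,0.93 , sqrt( 2 ),sqrt ( 13) , sqrt(13), sqrt(14 ),3*sqrt(2),21, 58.61 , 29*E] 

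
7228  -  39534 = - 32306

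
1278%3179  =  1278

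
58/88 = 29/44 = 0.66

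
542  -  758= -216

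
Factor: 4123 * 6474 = 26692302 = 2^1 * 3^1*7^1 * 13^1*19^1*31^1*83^1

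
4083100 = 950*4298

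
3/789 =1/263  =  0.00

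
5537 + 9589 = 15126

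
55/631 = 55/631=0.09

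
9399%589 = 564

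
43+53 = 96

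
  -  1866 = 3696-5562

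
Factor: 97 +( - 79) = 18 = 2^1*3^2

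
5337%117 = 72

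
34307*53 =1818271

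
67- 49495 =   -  49428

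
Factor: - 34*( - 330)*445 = 2^2 * 3^1 * 5^2*11^1 * 17^1 * 89^1= 4992900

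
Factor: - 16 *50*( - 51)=40800 = 2^5 * 3^1*5^2*17^1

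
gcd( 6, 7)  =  1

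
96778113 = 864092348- 767314235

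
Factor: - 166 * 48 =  - 7968= - 2^5*3^1*83^1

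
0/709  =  0 = 0.00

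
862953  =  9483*91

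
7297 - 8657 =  - 1360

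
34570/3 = 11523 + 1/3 = 11523.33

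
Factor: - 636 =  - 2^2*3^1*53^1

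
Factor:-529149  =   - 3^1*176383^1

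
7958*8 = 63664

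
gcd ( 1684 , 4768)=4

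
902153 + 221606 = 1123759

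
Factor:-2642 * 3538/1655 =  - 2^2*5^( - 1)*29^1*61^1*331^( - 1 )*1321^1 = - 9347396/1655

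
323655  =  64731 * 5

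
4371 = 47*93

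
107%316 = 107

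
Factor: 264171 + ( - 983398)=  - 719227^1  =  - 719227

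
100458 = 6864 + 93594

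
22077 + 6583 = 28660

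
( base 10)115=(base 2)1110011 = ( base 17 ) 6D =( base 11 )a5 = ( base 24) 4J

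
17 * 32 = 544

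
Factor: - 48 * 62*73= - 2^5*3^1  *31^1*73^1 =- 217248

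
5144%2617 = 2527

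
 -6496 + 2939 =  - 3557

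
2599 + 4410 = 7009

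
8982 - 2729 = 6253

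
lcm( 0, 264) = 0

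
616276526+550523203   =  1166799729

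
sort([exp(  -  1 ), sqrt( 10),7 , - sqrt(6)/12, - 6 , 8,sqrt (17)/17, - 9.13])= [ - 9.13, - 6, - sqrt(6) /12, sqrt( 17)/17, exp ( - 1), sqrt(10), 7, 8] 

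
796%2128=796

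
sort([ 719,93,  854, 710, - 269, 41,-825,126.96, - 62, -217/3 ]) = [ - 825,  -  269,  -  217/3,  -  62,41, 93,126.96,  710, 719,854]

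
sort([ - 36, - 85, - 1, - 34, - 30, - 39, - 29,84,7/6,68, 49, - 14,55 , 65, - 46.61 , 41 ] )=[ - 85, - 46.61, - 39, - 36,-34  , - 30,- 29 , - 14, - 1, 7/6,  41 , 49 , 55,65, 68 , 84]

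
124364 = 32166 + 92198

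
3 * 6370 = 19110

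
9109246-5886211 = 3223035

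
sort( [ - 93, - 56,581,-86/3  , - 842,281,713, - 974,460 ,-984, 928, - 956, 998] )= [ - 984, - 974, - 956, - 842,-93, - 56, - 86/3, 281,460,581  ,  713, 928,998] 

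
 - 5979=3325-9304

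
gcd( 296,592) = 296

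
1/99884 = 1/99884 = 0.00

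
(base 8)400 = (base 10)256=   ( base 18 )e4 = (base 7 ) 514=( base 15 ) 121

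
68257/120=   68257/120= 568.81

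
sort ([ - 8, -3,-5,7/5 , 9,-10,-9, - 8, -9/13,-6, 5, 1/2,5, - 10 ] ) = [-10, - 10, - 9, - 8 , - 8,-6,-5, - 3, - 9/13, 1/2, 7/5,5, 5,  9 ] 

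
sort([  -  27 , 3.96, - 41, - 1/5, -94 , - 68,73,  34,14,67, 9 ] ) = [ - 94, - 68, - 41,-27, - 1/5,  3.96,9,14, 34, 67, 73 ] 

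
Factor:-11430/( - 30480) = 2^( - 3 )*3^1=3/8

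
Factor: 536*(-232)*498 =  - 61927296 = - 2^7*3^1*29^1*67^1*83^1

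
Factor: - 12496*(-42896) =536028416   =  2^8 *7^1*11^1*71^1*383^1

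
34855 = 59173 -24318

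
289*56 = 16184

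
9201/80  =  115 + 1/80 = 115.01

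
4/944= 1/236 = 0.00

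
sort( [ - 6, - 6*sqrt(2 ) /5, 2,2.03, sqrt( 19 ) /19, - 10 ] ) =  [  -  10, - 6, - 6*sqrt(2 )/5, sqrt( 19 )/19, 2, 2.03 ] 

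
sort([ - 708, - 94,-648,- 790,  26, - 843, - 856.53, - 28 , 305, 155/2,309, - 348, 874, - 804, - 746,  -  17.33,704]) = [ - 856.53, - 843,  -  804, - 790,-746, - 708, - 648, - 348, - 94, - 28, - 17.33, 26,155/2,305, 309,704, 874]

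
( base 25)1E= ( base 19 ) 21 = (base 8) 47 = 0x27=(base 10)39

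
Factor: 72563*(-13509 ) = -980253567 = -3^2*19^1*79^1*149^1*487^1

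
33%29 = 4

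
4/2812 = 1/703 = 0.00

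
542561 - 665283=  - 122722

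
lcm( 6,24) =24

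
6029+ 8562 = 14591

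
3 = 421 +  - 418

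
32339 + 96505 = 128844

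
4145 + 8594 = 12739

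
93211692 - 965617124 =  - 872405432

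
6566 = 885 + 5681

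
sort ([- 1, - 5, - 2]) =[ - 5, - 2,  -  1 ]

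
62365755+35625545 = 97991300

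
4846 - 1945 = 2901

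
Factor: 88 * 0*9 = 0 = 0^1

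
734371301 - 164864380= 569506921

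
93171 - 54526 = 38645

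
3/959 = 3/959 = 0.00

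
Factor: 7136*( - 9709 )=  - 69283424 = -2^5*7^1*19^1*73^1*223^1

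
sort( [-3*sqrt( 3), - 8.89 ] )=[ -8.89,-3*sqrt( 3) ]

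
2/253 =2/253 = 0.01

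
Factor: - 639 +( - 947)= -2^1 * 13^1 * 61^1 = - 1586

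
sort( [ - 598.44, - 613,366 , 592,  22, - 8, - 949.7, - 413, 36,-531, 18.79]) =[- 949.7 ,  -  613,-598.44,  -  531, - 413, -8, 18.79, 22 , 36 , 366 , 592 ]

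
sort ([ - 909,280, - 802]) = [ - 909, - 802,280]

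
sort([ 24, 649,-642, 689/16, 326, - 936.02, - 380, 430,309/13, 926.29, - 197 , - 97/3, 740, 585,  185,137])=[ -936.02, - 642 , - 380,-197, -97/3, 309/13,24, 689/16, 137,  185 , 326, 430 , 585 , 649, 740, 926.29 ]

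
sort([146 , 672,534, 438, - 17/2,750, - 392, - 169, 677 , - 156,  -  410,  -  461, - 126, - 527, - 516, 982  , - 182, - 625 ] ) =[ - 625,  -  527, - 516,- 461, - 410, - 392, - 182,-169, - 156,-126, - 17/2 , 146, 438, 534,672,677, 750,982] 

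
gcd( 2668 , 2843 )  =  1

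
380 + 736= 1116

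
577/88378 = 577/88378=0.01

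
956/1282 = 478/641 = 0.75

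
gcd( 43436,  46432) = 4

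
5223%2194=835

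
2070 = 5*414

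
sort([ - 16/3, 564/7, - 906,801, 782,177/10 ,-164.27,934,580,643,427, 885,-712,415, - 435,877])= [ - 906, - 712, - 435, - 164.27, - 16/3,177/10,564/7, 415,  427, 580,643,782,801, 877,885,934 ]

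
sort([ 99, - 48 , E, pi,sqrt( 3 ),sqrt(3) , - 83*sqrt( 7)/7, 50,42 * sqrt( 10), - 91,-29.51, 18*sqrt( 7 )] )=[  -  91,-48, - 83*sqrt( 7)/7, - 29.51 , sqrt(3), sqrt( 3 ),E, pi, 18*sqrt(7),50, 99, 42 * sqrt( 10)]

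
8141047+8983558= 17124605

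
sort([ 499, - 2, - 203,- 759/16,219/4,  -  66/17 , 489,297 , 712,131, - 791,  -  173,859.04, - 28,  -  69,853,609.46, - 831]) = [  -  831,-791, - 203, - 173,-69, - 759/16, - 28, - 66/17,  -  2,  219/4, 131,297,489,499,609.46,712,853,859.04 ] 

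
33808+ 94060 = 127868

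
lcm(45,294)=4410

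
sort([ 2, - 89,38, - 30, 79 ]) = [- 89,-30, 2, 38, 79 ] 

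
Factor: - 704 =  - 2^6*11^1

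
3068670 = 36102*85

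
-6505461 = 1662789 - 8168250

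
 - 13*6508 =-84604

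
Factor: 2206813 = 7^2* 29^1*1553^1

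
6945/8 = 6945/8 = 868.12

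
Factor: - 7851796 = - 2^2*1962949^1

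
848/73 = 848/73=11.62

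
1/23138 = 1/23138 = 0.00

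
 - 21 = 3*( - 7)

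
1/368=1/368= 0.00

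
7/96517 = 7/96517 = 0.00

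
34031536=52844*644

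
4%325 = 4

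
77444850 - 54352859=23091991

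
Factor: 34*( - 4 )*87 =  - 2^3*3^1*17^1*29^1 = -11832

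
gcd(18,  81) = 9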